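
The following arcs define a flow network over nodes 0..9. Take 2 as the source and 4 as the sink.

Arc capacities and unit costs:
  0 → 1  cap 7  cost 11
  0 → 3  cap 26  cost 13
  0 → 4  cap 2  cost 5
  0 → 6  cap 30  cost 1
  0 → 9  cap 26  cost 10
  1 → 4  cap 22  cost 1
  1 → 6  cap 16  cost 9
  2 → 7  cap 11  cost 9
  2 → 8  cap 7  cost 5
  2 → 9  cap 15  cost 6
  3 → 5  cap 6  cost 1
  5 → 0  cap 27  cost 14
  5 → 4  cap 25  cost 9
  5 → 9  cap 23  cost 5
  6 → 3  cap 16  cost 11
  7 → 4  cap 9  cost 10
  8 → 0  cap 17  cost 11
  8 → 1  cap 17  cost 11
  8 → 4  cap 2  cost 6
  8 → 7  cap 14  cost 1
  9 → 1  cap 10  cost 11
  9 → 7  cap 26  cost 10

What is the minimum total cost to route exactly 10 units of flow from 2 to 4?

shortest-cost path #1: 2→8→4 push 2 @ unit cost 11 (adds 22)
shortest-cost path #2: 2→8→7→4 push 5 @ unit cost 16 (adds 80)
shortest-cost path #3: 2→9→1→4 push 3 @ unit cost 18 (adds 54)
total cost = 156

Minimum cost for 10 units: 156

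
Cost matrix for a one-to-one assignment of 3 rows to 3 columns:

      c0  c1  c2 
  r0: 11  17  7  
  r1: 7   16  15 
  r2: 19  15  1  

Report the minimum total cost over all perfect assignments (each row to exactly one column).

Minimum assignment cost: 25

optimal assignment: row0→col1 (cost 17), row1→col0 (cost 7), row2→col2 (cost 1)
total = 17 + 7 + 1 = 25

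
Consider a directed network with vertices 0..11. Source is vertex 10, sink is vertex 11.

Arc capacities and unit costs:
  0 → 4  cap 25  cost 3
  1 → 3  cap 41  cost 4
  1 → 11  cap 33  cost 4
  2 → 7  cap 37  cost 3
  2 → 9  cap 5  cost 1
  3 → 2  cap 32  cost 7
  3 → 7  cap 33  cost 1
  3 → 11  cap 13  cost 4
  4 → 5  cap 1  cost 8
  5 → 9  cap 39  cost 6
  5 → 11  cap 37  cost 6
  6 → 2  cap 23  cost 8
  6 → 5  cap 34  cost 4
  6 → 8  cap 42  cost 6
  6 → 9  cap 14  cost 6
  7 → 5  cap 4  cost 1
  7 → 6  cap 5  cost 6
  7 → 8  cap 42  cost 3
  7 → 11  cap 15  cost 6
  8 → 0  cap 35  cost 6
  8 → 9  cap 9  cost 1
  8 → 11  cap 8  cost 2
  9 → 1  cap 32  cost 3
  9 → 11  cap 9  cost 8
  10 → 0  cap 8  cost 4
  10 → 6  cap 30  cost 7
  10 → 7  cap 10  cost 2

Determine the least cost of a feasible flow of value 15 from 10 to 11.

Minimum cost for 15 units: 152

shortest-cost path #1: 10→7→8→11 push 8 @ unit cost 7 (adds 56)
shortest-cost path #2: 10→7→11 push 2 @ unit cost 8 (adds 16)
shortest-cost path #3: 10→6→8→7→11 push 5 @ unit cost 16 (adds 80)
total cost = 152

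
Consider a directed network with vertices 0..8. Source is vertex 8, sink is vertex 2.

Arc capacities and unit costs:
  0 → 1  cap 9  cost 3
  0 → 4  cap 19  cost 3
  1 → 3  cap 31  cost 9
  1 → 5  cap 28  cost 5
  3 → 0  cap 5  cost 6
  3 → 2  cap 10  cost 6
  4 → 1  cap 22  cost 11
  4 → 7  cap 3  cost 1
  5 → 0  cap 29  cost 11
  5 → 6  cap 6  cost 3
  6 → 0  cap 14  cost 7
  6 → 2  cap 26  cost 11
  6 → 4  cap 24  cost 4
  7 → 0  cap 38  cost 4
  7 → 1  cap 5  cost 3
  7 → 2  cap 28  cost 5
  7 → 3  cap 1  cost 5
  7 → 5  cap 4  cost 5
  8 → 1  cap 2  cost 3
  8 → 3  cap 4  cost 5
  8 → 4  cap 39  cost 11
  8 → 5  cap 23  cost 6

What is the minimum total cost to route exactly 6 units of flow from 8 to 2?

Minimum cost for 6 units: 78

shortest-cost path #1: 8→3→2 push 4 @ unit cost 11 (adds 44)
shortest-cost path #2: 8→4→7→2 push 2 @ unit cost 17 (adds 34)
total cost = 78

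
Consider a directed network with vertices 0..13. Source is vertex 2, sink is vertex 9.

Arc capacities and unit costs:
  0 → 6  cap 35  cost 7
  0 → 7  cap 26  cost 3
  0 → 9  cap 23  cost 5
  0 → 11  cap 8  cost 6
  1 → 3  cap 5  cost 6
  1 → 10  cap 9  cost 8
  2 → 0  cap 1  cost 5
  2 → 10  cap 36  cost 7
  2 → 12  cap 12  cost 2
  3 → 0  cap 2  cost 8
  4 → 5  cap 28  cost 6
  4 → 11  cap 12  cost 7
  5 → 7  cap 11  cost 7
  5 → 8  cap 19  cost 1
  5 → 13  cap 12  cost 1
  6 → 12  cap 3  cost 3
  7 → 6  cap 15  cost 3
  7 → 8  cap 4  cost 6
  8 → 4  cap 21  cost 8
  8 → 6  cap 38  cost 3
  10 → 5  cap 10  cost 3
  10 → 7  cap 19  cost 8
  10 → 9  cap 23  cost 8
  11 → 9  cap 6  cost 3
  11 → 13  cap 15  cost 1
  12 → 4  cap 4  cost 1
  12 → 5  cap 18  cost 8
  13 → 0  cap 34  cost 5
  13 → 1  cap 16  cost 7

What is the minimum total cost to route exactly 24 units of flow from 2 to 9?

Minimum cost for 24 units: 347

shortest-cost path #1: 2→0→9 push 1 @ unit cost 10 (adds 10)
shortest-cost path #2: 2→12→4→11→9 push 4 @ unit cost 13 (adds 52)
shortest-cost path #3: 2→10→9 push 19 @ unit cost 15 (adds 285)
total cost = 347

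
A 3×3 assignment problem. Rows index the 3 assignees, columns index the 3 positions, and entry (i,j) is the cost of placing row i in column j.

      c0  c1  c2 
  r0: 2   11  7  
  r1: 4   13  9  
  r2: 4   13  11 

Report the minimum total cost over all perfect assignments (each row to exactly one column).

Minimum assignment cost: 24

one of 4 optimal assignments: row0→col0 (cost 2), row1→col2 (cost 9), row2→col1 (cost 13)
total = 2 + 9 + 13 = 24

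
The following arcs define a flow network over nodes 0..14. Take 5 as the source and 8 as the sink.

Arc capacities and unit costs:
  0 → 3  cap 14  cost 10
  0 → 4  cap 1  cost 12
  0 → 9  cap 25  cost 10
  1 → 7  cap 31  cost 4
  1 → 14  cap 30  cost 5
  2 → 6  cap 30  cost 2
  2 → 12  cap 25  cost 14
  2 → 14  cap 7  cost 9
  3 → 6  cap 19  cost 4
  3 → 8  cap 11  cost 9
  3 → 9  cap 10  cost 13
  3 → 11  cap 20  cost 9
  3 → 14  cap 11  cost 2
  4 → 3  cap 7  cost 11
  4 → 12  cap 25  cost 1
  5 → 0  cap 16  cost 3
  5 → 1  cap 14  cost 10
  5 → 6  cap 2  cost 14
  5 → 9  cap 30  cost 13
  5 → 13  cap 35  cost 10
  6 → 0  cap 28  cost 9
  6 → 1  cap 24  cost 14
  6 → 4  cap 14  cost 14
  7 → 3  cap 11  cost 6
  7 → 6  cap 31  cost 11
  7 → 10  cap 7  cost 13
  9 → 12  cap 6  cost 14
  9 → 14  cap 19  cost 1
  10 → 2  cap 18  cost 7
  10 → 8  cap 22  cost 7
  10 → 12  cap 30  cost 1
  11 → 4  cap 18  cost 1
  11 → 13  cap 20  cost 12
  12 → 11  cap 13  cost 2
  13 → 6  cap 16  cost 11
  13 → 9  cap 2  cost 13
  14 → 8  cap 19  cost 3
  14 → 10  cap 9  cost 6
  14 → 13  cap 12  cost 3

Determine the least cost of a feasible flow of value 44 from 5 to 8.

Minimum cost for 44 units: 987

shortest-cost path #1: 5→9→14→8 push 19 @ unit cost 17 (adds 323)
shortest-cost path #2: 5→0→3→8 push 11 @ unit cost 22 (adds 242)
shortest-cost path #3: 5→1→14→10→8 push 9 @ unit cost 28 (adds 252)
shortest-cost path #4: 5→1→7→10→8 push 5 @ unit cost 34 (adds 170)
total cost = 987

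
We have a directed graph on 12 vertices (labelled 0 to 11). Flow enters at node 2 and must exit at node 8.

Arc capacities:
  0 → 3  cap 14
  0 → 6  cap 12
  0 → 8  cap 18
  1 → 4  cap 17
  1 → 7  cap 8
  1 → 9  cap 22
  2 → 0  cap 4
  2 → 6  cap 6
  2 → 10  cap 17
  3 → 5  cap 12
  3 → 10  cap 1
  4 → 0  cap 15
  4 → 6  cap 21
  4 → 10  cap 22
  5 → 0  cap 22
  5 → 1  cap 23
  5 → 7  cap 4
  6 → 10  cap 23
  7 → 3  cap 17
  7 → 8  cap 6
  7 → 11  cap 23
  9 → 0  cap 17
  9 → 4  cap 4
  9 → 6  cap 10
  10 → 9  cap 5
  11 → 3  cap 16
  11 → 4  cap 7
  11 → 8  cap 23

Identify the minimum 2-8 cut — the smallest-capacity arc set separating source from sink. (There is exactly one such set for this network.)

augment #1: 2→0→8 push 4
augment #2: 2→10→9→0→8 push 5
max flow = 9; residual-reachable set from 2 gives S-side
cut edges (S→T): {(2,0), (10,9)} total cap 9

Min-cut arcs: {(2,0), (10,9)} (total capacity 9)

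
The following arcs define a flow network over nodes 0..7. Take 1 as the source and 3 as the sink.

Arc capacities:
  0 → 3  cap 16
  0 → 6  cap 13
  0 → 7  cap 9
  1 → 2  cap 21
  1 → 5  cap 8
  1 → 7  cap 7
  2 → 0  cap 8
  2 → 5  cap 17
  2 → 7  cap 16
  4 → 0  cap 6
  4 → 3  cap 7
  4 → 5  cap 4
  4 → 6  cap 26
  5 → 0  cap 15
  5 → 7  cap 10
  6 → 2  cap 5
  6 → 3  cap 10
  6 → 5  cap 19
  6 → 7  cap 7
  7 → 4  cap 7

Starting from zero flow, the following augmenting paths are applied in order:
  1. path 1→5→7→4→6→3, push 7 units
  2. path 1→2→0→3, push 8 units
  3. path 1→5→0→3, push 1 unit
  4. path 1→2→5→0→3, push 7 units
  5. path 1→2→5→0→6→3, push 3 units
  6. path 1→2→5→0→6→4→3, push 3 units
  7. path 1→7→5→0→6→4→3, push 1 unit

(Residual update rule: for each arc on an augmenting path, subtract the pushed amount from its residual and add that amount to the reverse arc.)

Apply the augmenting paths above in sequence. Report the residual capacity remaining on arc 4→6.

Residual capacity of (4,6): 23

after path 1 (1→5→7→4→6→3, push 7): res(4,6)=19
after path 2 (1→2→0→3, push 8): res(4,6)=19
after path 3 (1→5→0→3, push 1): res(4,6)=19
after path 4 (1→2→5→0→3, push 7): res(4,6)=19
after path 5 (1→2→5→0→6→3, push 3): res(4,6)=19
after path 6 (1→2→5→0→6→4→3, push 3): res(4,6)=22
after path 7 (1→7→5→0→6→4→3, push 1): res(4,6)=23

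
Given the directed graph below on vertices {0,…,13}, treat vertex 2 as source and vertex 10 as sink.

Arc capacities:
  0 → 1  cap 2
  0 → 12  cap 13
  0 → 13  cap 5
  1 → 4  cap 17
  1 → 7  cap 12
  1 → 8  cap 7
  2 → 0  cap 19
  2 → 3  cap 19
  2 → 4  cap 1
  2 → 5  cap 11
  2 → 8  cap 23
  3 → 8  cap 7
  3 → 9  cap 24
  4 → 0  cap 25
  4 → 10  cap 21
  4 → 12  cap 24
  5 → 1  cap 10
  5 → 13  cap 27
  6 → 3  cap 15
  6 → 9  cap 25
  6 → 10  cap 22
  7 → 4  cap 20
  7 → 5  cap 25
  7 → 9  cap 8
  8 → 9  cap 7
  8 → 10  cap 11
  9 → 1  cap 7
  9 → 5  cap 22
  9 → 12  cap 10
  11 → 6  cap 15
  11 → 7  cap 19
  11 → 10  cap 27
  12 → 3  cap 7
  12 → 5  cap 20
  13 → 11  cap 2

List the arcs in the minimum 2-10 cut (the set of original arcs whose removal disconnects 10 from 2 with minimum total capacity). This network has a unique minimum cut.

Min-cut arcs: {(0,1), (2,4), (5,1), (8,10), (9,1), (13,11)} (total capacity 33)

augment #1: 2→4→10 push 1
augment #2: 2→8→10 push 11
augment #3: 2→0→1→4→10 push 2
augment #4: 2→0→13→11→10 push 2
augment #5: 2→5→1→4→10 push 10
augment #6: 2→3→9→1→4→10 push 5
augment #7: 2→3→9→1→7→4→10 push 2
max flow = 33; residual-reachable set from 2 gives S-side
cut edges (S→T): {(0,1), (2,4), (5,1), (8,10), (9,1), (13,11)} total cap 33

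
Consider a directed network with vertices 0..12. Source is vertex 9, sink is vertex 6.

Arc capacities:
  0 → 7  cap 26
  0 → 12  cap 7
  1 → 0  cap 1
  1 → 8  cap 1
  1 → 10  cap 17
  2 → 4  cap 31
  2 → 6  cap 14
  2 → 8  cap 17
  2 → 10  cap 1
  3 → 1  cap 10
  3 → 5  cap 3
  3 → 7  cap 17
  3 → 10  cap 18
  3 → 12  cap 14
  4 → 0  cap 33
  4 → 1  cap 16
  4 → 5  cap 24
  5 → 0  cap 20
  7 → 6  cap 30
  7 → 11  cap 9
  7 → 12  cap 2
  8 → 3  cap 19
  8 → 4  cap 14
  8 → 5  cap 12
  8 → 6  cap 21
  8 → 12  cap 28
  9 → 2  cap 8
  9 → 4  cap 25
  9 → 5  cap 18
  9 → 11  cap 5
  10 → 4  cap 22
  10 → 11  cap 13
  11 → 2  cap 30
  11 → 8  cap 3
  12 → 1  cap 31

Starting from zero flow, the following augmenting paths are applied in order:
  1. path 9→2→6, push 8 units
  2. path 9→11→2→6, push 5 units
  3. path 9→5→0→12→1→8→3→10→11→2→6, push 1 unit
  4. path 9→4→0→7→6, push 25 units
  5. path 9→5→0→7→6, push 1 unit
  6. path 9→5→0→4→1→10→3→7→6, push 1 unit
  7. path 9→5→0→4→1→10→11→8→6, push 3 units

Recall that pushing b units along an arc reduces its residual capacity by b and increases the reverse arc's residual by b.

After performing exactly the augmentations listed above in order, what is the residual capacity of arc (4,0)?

after path 1 (9→2→6, push 8): res(4,0)=33
after path 2 (9→11→2→6, push 5): res(4,0)=33
after path 3 (9→5→0→12→1→8→3→10→11→2→6, push 1): res(4,0)=33
after path 4 (9→4→0→7→6, push 25): res(4,0)=8
after path 5 (9→5→0→7→6, push 1): res(4,0)=8
after path 6 (9→5→0→4→1→10→3→7→6, push 1): res(4,0)=9
after path 7 (9→5→0→4→1→10→11→8→6, push 3): res(4,0)=12

Residual capacity of (4,0): 12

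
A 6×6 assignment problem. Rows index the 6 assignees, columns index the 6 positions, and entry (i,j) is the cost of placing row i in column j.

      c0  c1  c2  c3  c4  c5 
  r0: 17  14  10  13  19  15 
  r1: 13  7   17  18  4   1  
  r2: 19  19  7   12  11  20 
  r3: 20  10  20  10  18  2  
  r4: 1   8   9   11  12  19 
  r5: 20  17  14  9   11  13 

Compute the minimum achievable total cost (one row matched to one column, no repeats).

optimal assignment: row0→col1 (cost 14), row1→col4 (cost 4), row2→col2 (cost 7), row3→col5 (cost 2), row4→col0 (cost 1), row5→col3 (cost 9)
total = 14 + 4 + 7 + 2 + 1 + 9 = 37

Minimum assignment cost: 37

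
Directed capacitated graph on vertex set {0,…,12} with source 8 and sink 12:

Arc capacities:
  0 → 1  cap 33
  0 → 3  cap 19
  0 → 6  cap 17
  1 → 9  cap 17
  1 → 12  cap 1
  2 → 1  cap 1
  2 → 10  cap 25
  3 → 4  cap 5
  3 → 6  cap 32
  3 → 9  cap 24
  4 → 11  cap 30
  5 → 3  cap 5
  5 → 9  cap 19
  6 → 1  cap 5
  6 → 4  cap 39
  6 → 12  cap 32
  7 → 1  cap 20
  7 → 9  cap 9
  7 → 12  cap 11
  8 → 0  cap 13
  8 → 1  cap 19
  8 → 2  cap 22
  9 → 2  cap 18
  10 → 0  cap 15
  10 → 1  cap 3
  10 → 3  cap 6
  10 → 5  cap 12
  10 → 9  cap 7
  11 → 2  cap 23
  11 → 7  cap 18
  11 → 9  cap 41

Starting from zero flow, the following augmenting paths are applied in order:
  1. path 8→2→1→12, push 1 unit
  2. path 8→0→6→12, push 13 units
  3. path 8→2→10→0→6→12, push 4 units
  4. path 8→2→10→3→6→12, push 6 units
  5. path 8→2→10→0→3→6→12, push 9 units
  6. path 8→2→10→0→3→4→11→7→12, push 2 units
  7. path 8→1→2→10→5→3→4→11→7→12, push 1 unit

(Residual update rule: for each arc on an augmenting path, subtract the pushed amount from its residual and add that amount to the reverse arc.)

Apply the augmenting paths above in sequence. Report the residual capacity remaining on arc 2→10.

Residual capacity of (2,10): 3

after path 1 (8→2→1→12, push 1): res(2,10)=25
after path 2 (8→0→6→12, push 13): res(2,10)=25
after path 3 (8→2→10→0→6→12, push 4): res(2,10)=21
after path 4 (8→2→10→3→6→12, push 6): res(2,10)=15
after path 5 (8→2→10→0→3→6→12, push 9): res(2,10)=6
after path 6 (8→2→10→0→3→4→11→7→12, push 2): res(2,10)=4
after path 7 (8→1→2→10→5→3→4→11→7→12, push 1): res(2,10)=3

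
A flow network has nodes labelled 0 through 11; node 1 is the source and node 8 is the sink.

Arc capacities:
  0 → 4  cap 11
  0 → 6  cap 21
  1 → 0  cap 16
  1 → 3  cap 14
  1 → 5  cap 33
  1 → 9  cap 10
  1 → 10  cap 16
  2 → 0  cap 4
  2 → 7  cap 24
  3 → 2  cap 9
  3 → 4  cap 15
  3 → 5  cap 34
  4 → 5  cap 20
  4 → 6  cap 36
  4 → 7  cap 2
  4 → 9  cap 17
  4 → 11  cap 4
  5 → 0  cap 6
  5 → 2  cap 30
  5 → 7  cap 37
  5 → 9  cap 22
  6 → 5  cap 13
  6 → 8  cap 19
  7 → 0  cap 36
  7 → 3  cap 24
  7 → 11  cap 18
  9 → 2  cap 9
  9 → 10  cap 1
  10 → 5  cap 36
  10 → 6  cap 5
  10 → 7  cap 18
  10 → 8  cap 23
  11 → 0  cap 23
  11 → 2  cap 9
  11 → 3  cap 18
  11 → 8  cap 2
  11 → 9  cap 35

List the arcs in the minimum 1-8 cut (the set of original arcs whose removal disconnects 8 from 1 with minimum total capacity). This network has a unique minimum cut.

Min-cut arcs: {(1,10), (6,8), (9,10), (11,8)} (total capacity 38)

augment #1: 1→10→8 push 16
augment #2: 1→0→6→8 push 16
augment #3: 1→9→10→8 push 1
augment #4: 1→3→4→6→8 push 3
augment #5: 1→3→4→11→8 push 2
max flow = 38; residual-reachable set from 1 gives S-side
cut edges (S→T): {(1,10), (6,8), (9,10), (11,8)} total cap 38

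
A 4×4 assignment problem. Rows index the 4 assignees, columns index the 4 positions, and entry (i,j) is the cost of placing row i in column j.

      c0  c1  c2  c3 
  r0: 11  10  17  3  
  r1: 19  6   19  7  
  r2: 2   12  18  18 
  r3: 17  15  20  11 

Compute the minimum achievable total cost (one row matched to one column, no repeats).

optimal assignment: row0→col3 (cost 3), row1→col1 (cost 6), row2→col0 (cost 2), row3→col2 (cost 20)
total = 3 + 6 + 2 + 20 = 31

Minimum assignment cost: 31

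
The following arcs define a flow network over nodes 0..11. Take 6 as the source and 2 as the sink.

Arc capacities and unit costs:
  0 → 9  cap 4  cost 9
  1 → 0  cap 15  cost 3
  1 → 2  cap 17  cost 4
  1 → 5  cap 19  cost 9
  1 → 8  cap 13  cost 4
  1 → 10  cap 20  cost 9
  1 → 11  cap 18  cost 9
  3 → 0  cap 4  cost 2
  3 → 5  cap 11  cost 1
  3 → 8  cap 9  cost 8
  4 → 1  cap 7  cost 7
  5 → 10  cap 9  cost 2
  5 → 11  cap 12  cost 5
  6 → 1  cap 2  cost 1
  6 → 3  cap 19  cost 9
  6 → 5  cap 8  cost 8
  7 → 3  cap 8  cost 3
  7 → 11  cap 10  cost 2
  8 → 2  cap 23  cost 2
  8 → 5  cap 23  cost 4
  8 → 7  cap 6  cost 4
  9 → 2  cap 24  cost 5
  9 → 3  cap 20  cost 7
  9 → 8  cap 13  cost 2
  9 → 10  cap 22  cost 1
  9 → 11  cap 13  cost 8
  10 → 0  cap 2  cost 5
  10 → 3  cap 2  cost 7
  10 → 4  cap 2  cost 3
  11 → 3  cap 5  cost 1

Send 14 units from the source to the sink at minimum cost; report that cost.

Minimum cost for 14 units: 253

shortest-cost path #1: 6→1→2 push 2 @ unit cost 5 (adds 10)
shortest-cost path #2: 6→3→8→2 push 9 @ unit cost 19 (adds 171)
shortest-cost path #3: 6→5→10→4→1→2 push 2 @ unit cost 24 (adds 48)
shortest-cost path #4: 6→3→0→9→8→2 push 1 @ unit cost 24 (adds 24)
total cost = 253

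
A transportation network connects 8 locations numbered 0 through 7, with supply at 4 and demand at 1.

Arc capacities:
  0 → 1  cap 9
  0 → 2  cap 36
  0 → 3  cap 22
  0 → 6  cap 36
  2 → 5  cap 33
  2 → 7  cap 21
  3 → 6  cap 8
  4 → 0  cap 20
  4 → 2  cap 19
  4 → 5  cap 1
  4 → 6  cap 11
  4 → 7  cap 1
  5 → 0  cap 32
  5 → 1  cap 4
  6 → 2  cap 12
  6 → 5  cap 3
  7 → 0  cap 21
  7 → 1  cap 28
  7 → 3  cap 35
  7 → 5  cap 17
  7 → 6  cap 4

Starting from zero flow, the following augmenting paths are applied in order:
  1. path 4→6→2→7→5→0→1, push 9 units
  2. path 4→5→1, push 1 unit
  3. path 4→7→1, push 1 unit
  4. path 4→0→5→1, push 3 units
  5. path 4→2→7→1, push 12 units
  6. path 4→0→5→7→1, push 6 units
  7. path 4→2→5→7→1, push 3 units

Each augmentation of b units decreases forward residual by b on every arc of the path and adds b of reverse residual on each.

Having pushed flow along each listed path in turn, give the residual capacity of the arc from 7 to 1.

Residual capacity of (7,1): 6

after path 1 (4→6→2→7→5→0→1, push 9): res(7,1)=28
after path 2 (4→5→1, push 1): res(7,1)=28
after path 3 (4→7→1, push 1): res(7,1)=27
after path 4 (4→0→5→1, push 3): res(7,1)=27
after path 5 (4→2→7→1, push 12): res(7,1)=15
after path 6 (4→0→5→7→1, push 6): res(7,1)=9
after path 7 (4→2→5→7→1, push 3): res(7,1)=6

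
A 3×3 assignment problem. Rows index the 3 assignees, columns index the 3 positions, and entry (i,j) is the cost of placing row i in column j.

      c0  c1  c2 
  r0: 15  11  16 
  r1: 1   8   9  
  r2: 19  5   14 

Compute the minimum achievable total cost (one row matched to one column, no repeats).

optimal assignment: row0→col2 (cost 16), row1→col0 (cost 1), row2→col1 (cost 5)
total = 16 + 1 + 5 = 22

Minimum assignment cost: 22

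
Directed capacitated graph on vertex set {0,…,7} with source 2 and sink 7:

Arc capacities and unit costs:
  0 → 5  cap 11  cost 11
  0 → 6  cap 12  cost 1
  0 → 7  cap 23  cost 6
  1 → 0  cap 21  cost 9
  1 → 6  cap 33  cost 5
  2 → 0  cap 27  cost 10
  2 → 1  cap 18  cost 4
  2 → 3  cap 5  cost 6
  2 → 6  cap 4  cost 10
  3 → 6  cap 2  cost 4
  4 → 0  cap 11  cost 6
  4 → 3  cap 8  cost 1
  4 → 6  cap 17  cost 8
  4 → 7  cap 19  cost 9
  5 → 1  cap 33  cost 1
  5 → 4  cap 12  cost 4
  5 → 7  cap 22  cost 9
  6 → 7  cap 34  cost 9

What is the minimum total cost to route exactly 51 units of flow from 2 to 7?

Minimum cost for 51 units: 886

shortest-cost path #1: 2→0→7 push 23 @ unit cost 16 (adds 368)
shortest-cost path #2: 2→1→6→7 push 18 @ unit cost 18 (adds 324)
shortest-cost path #3: 2→6→7 push 4 @ unit cost 19 (adds 76)
shortest-cost path #4: 2→3→6→7 push 2 @ unit cost 19 (adds 38)
shortest-cost path #5: 2→0→6→7 push 4 @ unit cost 20 (adds 80)
total cost = 886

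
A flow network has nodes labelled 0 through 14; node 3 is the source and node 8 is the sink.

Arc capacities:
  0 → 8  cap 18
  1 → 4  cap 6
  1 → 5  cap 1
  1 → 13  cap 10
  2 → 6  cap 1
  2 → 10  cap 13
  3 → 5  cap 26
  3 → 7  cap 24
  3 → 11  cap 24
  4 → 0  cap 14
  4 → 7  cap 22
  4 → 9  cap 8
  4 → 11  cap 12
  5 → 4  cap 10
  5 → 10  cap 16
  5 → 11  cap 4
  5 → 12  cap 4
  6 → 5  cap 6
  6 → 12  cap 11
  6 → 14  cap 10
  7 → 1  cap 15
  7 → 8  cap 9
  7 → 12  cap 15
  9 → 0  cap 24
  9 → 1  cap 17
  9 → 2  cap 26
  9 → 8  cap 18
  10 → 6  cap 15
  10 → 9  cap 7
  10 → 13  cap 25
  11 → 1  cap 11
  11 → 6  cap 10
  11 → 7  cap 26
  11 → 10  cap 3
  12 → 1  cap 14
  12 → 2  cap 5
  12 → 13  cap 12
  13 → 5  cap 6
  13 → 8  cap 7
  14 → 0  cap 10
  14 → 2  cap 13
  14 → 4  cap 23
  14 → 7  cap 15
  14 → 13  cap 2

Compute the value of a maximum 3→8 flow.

Maximum flow value: 49

augment #1: 3→7→8 bottleneck 9, total now 9
augment #2: 3→5→4→0→8 bottleneck 10, total now 19
augment #3: 3→5→10→9→8 bottleneck 7, total now 26
augment #4: 3→5→10→13→8 bottleneck 7, total now 33
augment #5: 3→7→1→4→0→8 bottleneck 4, total now 37
augment #6: 3→7→1→4→9→8 bottleneck 2, total now 39
augment #7: 3→11→6→14→0→8 bottleneck 4, total now 43
augment #8: 3→11→6→14→4→9→8 bottleneck 6, total now 49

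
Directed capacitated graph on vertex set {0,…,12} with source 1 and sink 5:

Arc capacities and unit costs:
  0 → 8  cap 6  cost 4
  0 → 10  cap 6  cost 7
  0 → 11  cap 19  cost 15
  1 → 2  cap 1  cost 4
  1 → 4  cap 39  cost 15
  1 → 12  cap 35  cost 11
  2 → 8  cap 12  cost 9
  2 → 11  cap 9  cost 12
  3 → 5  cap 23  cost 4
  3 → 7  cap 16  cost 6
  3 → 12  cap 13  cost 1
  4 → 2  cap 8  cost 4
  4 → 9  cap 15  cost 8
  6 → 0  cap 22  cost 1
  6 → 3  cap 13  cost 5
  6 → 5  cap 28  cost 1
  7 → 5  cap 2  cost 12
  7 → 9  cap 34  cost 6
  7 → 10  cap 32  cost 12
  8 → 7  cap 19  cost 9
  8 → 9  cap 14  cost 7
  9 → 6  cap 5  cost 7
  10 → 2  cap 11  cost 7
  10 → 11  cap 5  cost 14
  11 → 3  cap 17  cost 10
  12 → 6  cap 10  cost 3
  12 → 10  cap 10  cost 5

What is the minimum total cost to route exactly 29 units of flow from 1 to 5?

shortest-cost path #1: 1→12→6→5 push 10 @ unit cost 15 (adds 150)
shortest-cost path #2: 1→2→8→9→6→5 push 1 @ unit cost 28 (adds 28)
shortest-cost path #3: 1→4→9→6→5 push 4 @ unit cost 31 (adds 124)
shortest-cost path #4: 1→4→9→8→2→11→3→5 push 1 @ unit cost 33 (adds 33)
shortest-cost path #5: 1→12→10→11→3→5 push 5 @ unit cost 44 (adds 220)
shortest-cost path #6: 1→4→2→11→3→5 push 8 @ unit cost 45 (adds 360)
total cost = 915

Minimum cost for 29 units: 915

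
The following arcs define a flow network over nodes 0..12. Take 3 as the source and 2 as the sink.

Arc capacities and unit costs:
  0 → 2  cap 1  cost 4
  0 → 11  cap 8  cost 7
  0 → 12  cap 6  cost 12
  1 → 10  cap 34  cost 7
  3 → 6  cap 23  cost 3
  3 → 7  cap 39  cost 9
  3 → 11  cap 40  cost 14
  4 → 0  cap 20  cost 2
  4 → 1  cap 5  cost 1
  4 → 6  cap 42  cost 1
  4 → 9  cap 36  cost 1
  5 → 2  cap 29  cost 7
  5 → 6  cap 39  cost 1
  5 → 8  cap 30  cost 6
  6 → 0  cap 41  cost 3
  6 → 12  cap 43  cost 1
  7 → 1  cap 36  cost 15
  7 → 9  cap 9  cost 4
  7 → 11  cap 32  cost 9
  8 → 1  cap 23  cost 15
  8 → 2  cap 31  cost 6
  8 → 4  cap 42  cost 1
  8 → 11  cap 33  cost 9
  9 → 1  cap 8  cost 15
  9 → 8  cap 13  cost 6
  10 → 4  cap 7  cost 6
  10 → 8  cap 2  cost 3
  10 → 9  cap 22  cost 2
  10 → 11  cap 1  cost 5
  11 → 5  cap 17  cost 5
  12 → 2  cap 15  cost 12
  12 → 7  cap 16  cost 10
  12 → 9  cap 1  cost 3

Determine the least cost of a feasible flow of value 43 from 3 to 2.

Minimum cost for 43 units: 930

shortest-cost path #1: 3→6→0→2 push 1 @ unit cost 10 (adds 10)
shortest-cost path #2: 3→6→12→2 push 15 @ unit cost 16 (adds 240)
shortest-cost path #3: 3→6→12→9→8→2 push 1 @ unit cost 19 (adds 19)
shortest-cost path #4: 3→7→9→8→2 push 9 @ unit cost 25 (adds 225)
shortest-cost path #5: 3→6→0→11→5→2 push 6 @ unit cost 25 (adds 150)
shortest-cost path #6: 3→11→5→2 push 11 @ unit cost 26 (adds 286)
total cost = 930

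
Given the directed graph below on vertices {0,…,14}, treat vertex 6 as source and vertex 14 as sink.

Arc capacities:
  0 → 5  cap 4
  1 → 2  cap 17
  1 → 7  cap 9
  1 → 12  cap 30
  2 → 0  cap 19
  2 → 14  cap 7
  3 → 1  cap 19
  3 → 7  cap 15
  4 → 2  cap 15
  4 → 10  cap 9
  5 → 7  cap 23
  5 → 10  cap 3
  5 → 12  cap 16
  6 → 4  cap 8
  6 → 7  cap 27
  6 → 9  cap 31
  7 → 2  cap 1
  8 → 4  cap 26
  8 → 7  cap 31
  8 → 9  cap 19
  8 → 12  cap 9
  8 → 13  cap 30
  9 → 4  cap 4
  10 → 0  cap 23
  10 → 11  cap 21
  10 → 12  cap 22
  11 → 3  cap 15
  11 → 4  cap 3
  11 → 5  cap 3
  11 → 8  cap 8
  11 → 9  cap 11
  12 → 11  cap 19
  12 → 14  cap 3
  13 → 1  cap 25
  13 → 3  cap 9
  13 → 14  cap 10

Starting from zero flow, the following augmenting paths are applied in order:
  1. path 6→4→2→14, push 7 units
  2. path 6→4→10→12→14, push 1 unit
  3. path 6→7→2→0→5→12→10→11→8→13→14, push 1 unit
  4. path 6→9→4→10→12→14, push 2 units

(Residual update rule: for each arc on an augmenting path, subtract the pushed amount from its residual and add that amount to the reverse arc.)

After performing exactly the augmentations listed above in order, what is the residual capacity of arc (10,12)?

Residual capacity of (10,12): 20

after path 1 (6→4→2→14, push 7): res(10,12)=22
after path 2 (6→4→10→12→14, push 1): res(10,12)=21
after path 3 (6→7→2→0→5→12→10→11→8→13→14, push 1): res(10,12)=22
after path 4 (6→9→4→10→12→14, push 2): res(10,12)=20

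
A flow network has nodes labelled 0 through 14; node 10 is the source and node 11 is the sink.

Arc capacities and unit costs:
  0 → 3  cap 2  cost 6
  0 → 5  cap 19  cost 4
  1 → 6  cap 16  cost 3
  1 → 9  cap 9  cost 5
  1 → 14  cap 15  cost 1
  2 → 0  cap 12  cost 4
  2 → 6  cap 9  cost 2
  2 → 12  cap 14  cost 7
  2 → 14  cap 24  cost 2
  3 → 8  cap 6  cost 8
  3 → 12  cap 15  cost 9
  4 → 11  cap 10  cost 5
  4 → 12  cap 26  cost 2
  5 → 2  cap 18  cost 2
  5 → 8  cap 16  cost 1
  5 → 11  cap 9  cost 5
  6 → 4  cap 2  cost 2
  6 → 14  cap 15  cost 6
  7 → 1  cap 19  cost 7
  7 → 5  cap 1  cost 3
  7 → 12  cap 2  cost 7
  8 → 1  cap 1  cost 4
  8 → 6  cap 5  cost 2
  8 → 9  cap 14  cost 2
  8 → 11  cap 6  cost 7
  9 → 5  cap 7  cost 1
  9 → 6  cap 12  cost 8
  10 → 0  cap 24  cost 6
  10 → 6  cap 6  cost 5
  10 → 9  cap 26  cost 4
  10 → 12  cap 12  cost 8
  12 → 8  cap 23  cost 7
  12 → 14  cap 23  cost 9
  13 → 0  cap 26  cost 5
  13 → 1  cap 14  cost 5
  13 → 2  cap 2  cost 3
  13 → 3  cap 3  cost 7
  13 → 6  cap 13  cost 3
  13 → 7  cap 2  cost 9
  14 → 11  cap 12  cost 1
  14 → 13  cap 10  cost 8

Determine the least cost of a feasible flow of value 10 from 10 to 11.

Minimum cost for 10 units: 106

shortest-cost path #1: 10→9→5→11 push 7 @ unit cost 10 (adds 70)
shortest-cost path #2: 10→6→14→11 push 3 @ unit cost 12 (adds 36)
total cost = 106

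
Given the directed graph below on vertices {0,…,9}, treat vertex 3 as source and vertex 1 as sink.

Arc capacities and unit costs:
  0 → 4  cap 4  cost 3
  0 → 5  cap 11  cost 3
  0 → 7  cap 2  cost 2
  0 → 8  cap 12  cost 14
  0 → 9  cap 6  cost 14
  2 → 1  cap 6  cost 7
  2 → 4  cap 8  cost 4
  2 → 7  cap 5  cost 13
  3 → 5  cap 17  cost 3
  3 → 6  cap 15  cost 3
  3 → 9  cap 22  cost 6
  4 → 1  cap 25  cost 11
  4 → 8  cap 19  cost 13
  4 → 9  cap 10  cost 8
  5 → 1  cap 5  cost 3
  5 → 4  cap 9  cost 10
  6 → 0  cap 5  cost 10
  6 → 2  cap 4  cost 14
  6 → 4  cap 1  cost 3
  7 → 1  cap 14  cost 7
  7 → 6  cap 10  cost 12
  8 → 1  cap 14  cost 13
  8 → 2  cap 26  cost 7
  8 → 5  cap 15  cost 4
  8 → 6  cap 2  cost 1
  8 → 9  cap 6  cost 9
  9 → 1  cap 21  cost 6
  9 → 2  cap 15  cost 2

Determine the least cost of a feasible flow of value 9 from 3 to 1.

shortest-cost path #1: 3→5→1 push 5 @ unit cost 6 (adds 30)
shortest-cost path #2: 3→9→1 push 4 @ unit cost 12 (adds 48)
total cost = 78

Minimum cost for 9 units: 78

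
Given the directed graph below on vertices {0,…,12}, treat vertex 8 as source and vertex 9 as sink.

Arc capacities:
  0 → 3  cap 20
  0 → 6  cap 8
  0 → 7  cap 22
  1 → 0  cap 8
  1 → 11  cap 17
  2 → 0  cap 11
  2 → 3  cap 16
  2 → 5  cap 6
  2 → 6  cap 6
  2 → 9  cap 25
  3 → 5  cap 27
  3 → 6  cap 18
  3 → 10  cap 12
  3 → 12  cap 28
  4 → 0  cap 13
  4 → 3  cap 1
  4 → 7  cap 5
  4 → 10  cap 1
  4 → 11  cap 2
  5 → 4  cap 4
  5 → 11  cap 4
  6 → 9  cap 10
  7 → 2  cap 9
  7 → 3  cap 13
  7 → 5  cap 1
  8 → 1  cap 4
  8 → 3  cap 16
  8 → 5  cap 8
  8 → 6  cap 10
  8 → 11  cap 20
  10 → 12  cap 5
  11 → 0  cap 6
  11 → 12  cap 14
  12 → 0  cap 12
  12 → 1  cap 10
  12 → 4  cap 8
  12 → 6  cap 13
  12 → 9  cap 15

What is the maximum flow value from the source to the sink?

Maximum flow value: 34

augment #1: 8→6→9 bottleneck 10, total now 10
augment #2: 8→3→12→9 bottleneck 15, total now 25
augment #3: 8→1→0→7→2→9 bottleneck 4, total now 29
augment #4: 8→5→4→7→2→9 bottleneck 4, total now 33
augment #5: 8→11→0→7→2→9 bottleneck 1, total now 34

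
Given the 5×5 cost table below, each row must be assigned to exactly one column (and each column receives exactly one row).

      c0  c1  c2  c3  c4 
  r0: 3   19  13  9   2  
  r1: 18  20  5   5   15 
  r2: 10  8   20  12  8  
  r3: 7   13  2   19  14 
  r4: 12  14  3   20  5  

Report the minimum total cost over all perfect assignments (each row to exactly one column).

Minimum assignment cost: 23

optimal assignment: row0→col0 (cost 3), row1→col3 (cost 5), row2→col1 (cost 8), row3→col2 (cost 2), row4→col4 (cost 5)
total = 3 + 5 + 8 + 2 + 5 = 23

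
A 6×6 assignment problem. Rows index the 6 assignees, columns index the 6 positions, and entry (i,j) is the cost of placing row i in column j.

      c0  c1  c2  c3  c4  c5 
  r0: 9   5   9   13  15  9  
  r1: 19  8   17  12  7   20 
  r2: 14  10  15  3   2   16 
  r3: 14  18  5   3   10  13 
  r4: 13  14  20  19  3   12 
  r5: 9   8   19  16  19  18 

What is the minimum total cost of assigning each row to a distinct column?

optimal assignment: row0→col5 (cost 9), row1→col1 (cost 8), row2→col3 (cost 3), row3→col2 (cost 5), row4→col4 (cost 3), row5→col0 (cost 9)
total = 9 + 8 + 3 + 5 + 3 + 9 = 37

Minimum assignment cost: 37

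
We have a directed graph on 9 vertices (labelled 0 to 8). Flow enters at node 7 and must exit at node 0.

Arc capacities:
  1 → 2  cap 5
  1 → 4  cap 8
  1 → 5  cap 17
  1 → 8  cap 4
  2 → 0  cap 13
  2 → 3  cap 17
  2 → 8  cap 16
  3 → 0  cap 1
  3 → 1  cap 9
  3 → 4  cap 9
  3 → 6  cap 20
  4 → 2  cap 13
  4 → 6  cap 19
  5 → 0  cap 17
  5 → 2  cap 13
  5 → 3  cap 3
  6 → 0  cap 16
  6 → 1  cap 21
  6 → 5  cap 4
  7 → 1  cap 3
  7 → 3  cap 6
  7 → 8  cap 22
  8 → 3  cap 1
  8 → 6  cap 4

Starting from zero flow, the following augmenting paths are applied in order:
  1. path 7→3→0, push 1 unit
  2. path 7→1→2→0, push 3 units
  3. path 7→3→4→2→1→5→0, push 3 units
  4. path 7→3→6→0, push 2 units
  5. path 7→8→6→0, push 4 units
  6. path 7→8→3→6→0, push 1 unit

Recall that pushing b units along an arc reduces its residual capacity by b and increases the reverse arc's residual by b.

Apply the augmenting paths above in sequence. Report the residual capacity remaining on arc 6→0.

after path 1 (7→3→0, push 1): res(6,0)=16
after path 2 (7→1→2→0, push 3): res(6,0)=16
after path 3 (7→3→4→2→1→5→0, push 3): res(6,0)=16
after path 4 (7→3→6→0, push 2): res(6,0)=14
after path 5 (7→8→6→0, push 4): res(6,0)=10
after path 6 (7→8→3→6→0, push 1): res(6,0)=9

Residual capacity of (6,0): 9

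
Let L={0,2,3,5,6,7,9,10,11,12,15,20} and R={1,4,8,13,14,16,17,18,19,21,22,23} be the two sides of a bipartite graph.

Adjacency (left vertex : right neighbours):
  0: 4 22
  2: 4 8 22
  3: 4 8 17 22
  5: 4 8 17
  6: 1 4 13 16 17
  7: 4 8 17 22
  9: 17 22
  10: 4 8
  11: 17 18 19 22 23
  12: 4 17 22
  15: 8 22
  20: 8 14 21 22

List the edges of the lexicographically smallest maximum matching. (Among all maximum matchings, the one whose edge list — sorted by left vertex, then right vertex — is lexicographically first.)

Lex-smallest maximum matching: {(0,4), (2,8), (3,17), (6,1), (7,22), (11,18), (20,14)}

|M| = 7 (so the lex-smallest maximum matching has 7 edges)
process left vertices in ascending order; for each, take the smallest-labelled available neighbour that still permits 7 edges overall, or leave it unmatched if none does
lex-smallest matching: {0-4, 2-8, 3-17, 6-1, 7-22, 11-18, 20-14}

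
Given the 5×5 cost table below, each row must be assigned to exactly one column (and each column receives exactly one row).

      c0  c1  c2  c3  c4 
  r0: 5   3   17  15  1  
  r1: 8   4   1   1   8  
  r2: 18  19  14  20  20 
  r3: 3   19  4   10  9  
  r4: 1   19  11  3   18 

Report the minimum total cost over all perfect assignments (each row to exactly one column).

Minimum assignment cost: 25

optimal assignment: row0→col4 (cost 1), row1→col1 (cost 4), row2→col2 (cost 14), row3→col0 (cost 3), row4→col3 (cost 3)
total = 1 + 4 + 14 + 3 + 3 = 25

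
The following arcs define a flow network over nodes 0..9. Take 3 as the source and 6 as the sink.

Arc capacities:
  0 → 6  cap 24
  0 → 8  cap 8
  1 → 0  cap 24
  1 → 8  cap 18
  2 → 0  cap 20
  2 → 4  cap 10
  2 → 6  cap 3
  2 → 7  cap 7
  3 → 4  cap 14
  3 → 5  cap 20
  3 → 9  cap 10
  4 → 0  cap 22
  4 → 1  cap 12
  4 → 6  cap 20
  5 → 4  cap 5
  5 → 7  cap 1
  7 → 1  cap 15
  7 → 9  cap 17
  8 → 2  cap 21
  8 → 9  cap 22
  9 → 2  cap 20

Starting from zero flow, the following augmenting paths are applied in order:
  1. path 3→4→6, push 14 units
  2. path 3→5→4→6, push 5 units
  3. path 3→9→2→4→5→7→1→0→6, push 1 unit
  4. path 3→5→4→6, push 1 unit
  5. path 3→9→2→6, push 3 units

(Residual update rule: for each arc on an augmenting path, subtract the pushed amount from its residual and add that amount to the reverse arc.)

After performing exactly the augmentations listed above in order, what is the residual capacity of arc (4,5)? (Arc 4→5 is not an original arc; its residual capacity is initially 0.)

after path 1 (3→4→6, push 14): res(4,5)=0
after path 2 (3→5→4→6, push 5): res(4,5)=5
after path 3 (3→9→2→4→5→7→1→0→6, push 1): res(4,5)=4
after path 4 (3→5→4→6, push 1): res(4,5)=5
after path 5 (3→9→2→6, push 3): res(4,5)=5

Residual capacity of (4,5): 5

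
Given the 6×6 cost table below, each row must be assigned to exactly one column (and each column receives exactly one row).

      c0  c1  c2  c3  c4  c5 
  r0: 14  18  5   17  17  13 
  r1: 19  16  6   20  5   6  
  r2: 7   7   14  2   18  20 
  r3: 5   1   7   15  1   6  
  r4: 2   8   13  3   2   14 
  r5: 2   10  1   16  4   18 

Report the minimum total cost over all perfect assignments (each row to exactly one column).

Minimum assignment cost: 18

optimal assignment: row0→col2 (cost 5), row1→col5 (cost 6), row2→col3 (cost 2), row3→col1 (cost 1), row4→col4 (cost 2), row5→col0 (cost 2)
total = 5 + 6 + 2 + 1 + 2 + 2 = 18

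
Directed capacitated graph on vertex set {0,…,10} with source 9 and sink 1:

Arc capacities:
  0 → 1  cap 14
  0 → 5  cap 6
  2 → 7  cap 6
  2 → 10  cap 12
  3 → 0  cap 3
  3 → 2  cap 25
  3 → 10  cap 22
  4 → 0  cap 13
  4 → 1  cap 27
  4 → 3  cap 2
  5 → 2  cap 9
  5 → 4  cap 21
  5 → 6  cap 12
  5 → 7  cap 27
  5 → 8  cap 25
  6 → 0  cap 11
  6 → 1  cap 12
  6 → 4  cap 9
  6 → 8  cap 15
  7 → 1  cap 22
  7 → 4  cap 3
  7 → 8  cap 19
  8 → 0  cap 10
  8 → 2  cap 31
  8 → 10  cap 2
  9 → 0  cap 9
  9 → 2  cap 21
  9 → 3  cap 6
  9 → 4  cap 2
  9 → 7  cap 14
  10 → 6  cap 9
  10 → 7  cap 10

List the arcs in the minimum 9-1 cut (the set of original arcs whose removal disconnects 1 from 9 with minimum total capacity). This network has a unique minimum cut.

Min-cut arcs: {(2,7), (2,10), (9,0), (9,3), (9,4), (9,7)} (total capacity 49)

augment #1: 9→0→1 push 9
augment #2: 9→4→1 push 2
augment #3: 9→7→1 push 14
augment #4: 9→2→7→1 push 6
augment #5: 9→3→0→1 push 3
augment #6: 9→2→10→6→1 push 9
augment #7: 9→2→10→7→1 push 2
augment #8: 9→2→10→7→4→1 push 1
augment #9: 9→3→10→7→4→1 push 2
augment #10: 9→3→10→7→8→0→1 push 1
max flow = 49; residual-reachable set from 9 gives S-side
cut edges (S→T): {(2,7), (2,10), (9,0), (9,3), (9,4), (9,7)} total cap 49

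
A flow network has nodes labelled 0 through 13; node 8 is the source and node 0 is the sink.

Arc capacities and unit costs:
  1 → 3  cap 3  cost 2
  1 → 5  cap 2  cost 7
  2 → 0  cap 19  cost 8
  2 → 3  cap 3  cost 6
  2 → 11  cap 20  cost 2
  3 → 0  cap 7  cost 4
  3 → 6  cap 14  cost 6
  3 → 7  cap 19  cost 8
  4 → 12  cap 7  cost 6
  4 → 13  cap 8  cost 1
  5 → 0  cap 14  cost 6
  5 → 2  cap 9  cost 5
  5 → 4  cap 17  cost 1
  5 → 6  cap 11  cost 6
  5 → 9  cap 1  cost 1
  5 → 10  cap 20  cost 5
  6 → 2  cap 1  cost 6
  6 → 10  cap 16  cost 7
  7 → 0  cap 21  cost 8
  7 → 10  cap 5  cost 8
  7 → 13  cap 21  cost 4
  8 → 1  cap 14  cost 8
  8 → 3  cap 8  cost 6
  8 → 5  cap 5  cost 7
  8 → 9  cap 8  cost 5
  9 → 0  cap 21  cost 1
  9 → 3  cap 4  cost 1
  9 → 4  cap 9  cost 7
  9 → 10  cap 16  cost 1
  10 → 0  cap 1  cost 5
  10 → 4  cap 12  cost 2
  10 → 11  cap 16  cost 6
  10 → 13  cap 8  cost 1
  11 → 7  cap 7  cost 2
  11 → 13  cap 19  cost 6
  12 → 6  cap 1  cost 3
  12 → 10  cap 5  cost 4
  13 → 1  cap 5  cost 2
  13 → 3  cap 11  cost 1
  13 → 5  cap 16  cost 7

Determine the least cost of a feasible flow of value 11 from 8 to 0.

Minimum cost for 11 units: 77

shortest-cost path #1: 8→9→0 push 8 @ unit cost 6 (adds 48)
shortest-cost path #2: 8→5→9→0 push 1 @ unit cost 9 (adds 9)
shortest-cost path #3: 8→3→0 push 2 @ unit cost 10 (adds 20)
total cost = 77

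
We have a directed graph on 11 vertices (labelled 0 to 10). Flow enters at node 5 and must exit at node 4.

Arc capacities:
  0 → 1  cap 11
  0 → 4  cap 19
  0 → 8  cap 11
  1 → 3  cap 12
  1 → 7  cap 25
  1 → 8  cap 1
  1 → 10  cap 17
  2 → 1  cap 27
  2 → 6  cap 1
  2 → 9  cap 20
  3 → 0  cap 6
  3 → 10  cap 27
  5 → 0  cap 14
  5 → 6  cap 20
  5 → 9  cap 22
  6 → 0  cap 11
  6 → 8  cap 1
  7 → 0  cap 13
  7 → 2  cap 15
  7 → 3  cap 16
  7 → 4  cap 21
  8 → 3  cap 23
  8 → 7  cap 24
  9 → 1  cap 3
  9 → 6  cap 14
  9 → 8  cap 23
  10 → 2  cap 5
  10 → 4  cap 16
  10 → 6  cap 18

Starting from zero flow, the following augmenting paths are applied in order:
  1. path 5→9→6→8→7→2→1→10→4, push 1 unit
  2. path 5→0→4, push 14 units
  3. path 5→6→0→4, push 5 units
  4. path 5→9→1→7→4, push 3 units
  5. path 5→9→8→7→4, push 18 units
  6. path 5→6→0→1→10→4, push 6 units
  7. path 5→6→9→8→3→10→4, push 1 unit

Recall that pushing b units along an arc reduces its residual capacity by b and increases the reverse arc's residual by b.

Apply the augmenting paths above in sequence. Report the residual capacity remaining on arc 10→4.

Residual capacity of (10,4): 8

after path 1 (5→9→6→8→7→2→1→10→4, push 1): res(10,4)=15
after path 2 (5→0→4, push 14): res(10,4)=15
after path 3 (5→6→0→4, push 5): res(10,4)=15
after path 4 (5→9→1→7→4, push 3): res(10,4)=15
after path 5 (5→9→8→7→4, push 18): res(10,4)=15
after path 6 (5→6→0→1→10→4, push 6): res(10,4)=9
after path 7 (5→6→9→8→3→10→4, push 1): res(10,4)=8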